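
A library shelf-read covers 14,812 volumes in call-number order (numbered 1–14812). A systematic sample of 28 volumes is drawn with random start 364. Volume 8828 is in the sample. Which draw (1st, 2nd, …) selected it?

17

k = 14812/28 = 529
position = (8828 − 364)/529 + 1 = 8464/529 + 1 = 16 + 1 = 17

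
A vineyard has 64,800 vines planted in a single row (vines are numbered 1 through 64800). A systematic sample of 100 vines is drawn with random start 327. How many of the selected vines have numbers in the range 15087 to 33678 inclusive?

k = 64800/100 = 648
First selection ≥ 15087: 327 + ⌈(15087−327)/648⌉·648 = 327 + 23×648 = 15231
Last selection ≤ 33678: 327 + ⌊(33678−327)/648⌋·648 = 327 + 51×648 = 33375
Count = 51 − 23 + 1 = 29

29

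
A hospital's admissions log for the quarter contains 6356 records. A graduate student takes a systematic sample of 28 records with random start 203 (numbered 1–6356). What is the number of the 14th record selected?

3154

k = 6356/28 = 227
14th selection = r + (14−1)·k = 203 + 13×227 = 203 + 2951 = 3154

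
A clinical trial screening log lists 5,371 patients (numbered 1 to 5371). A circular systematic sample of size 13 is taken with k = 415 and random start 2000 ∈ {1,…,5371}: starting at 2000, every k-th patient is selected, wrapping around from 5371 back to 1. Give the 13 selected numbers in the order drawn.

Selection 1: 2000
Selection 2: 2000 + 415 = 2415
Selection 3: 2415 + 415 = 2830
Selection 4: 2830 + 415 = 3245
Selection 5: 3245 + 415 = 3660
Selection 6: 3660 + 415 = 4075
Selection 7: 4075 + 415 = 4490
Selection 8: 4490 + 415 = 4905
Selection 9: 4905 + 415 = 5320
Selection 10: 5320 + 415 = 5735 → 5735 − 5371 = 364
Selection 11: 364 + 415 = 779
Selection 12: 779 + 415 = 1194
Selection 13: 1194 + 415 = 1609

2000, 2415, 2830, 3245, 3660, 4075, 4490, 4905, 5320, 364, 779, 1194, 1609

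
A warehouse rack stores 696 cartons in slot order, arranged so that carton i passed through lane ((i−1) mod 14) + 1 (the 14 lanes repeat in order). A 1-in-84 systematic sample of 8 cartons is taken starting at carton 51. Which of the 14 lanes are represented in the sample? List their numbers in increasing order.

Consecutive selections differ by k = 84, so their lane numbers differ by 84 mod 14 = 0.
gcd(84, 14) = 14, so the sample visits 14/14 = 1 distinct residues mod 14.
Start 51 is lane 9; the lanes hit are 9.

9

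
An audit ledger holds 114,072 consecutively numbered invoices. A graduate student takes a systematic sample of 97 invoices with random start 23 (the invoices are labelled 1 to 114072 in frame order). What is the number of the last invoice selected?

k = 114072/97 = 1176
97th selection = r + (97−1)·k = 23 + 96×1176 = 23 + 112896 = 112919

112919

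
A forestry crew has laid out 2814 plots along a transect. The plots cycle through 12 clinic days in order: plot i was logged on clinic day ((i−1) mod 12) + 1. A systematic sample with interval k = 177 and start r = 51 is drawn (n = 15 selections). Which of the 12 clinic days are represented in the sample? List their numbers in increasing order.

3, 6, 9, 12

Consecutive selections differ by k = 177, so their clinic day numbers differ by 177 mod 12 = 9.
gcd(177, 12) = 3, so the sample visits 12/3 = 4 distinct residues mod 12.
Start 51 is clinic day 3; the clinic days hit are 3, 6, 9, 12.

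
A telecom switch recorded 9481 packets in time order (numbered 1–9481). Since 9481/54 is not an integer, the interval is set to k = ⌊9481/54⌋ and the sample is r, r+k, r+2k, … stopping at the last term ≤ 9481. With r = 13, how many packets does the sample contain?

k = ⌊9481/54⌋ = 175
Achieved size = ⌊(9481 − 13)/175⌋ + 1 = ⌊9468/175⌋ + 1 = 54 + 1 = 55
(last selection: 13 + 54×175 = 9463 ≤ 9481; next would be 9638 > 9481)

55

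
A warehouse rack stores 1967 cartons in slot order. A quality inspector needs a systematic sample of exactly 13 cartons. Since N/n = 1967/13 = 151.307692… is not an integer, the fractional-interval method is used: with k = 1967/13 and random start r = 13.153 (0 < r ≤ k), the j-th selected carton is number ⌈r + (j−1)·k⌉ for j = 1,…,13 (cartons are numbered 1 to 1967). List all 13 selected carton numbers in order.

14, 165, 316, 468, 619, 770, 921, 1073, 1224, 1375, 1527, 1678, 1829

j=1: r + 0k = 13.153 → ⌈·⌉ = 14
j=2: r + 1k = 164.460692… → ⌈·⌉ = 165
j=3: r + 2k = 315.768384… → ⌈·⌉ = 316
j=4: r + 3k = 467.076076… → ⌈·⌉ = 468
j=5: r + 4k = 618.383769… → ⌈·⌉ = 619
j=6: r + 5k = 769.691461… → ⌈·⌉ = 770
j=7: r + 6k = 920.999153… → ⌈·⌉ = 921
j=8: r + 7k = 1072.306846… → ⌈·⌉ = 1073
j=9: r + 8k = 1223.614538… → ⌈·⌉ = 1224
j=10: r + 9k = 1374.922230… → ⌈·⌉ = 1375
j=11: r + 10k = 1526.229923… → ⌈·⌉ = 1527
j=12: r + 11k = 1677.537615… → ⌈·⌉ = 1678
j=13: r + 12k = 1828.845307… → ⌈·⌉ = 1829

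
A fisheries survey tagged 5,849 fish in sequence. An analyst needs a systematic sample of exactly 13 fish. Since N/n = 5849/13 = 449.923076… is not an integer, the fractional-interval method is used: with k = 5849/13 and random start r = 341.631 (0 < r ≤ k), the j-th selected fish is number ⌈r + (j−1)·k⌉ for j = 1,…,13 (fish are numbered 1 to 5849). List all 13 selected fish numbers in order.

342, 792, 1242, 1692, 2142, 2592, 3042, 3492, 3942, 4391, 4841, 5291, 5741

j=1: r + 0k = 341.631 → ⌈·⌉ = 342
j=2: r + 1k = 791.554076… → ⌈·⌉ = 792
j=3: r + 2k = 1241.477153… → ⌈·⌉ = 1242
j=4: r + 3k = 1691.400230… → ⌈·⌉ = 1692
j=5: r + 4k = 2141.323307… → ⌈·⌉ = 2142
j=6: r + 5k = 2591.246384… → ⌈·⌉ = 2592
j=7: r + 6k = 3041.169461… → ⌈·⌉ = 3042
j=8: r + 7k = 3491.092538… → ⌈·⌉ = 3492
j=9: r + 8k = 3941.015615… → ⌈·⌉ = 3942
j=10: r + 9k = 4390.938692… → ⌈·⌉ = 4391
j=11: r + 10k = 4840.861769… → ⌈·⌉ = 4841
j=12: r + 11k = 5290.784846… → ⌈·⌉ = 5291
j=13: r + 12k = 5740.707923… → ⌈·⌉ = 5741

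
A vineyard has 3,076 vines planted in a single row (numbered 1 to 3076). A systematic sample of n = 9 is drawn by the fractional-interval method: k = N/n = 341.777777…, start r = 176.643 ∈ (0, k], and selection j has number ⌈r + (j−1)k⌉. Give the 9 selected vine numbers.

177, 519, 861, 1202, 1544, 1886, 2228, 2570, 2911

j=1: r + 0k = 176.643 → ⌈·⌉ = 177
j=2: r + 1k = 518.420777… → ⌈·⌉ = 519
j=3: r + 2k = 860.198555… → ⌈·⌉ = 861
j=4: r + 3k = 1201.976333… → ⌈·⌉ = 1202
j=5: r + 4k = 1543.754111… → ⌈·⌉ = 1544
j=6: r + 5k = 1885.531888… → ⌈·⌉ = 1886
j=7: r + 6k = 2227.309666… → ⌈·⌉ = 2228
j=8: r + 7k = 2569.087444… → ⌈·⌉ = 2570
j=9: r + 8k = 2910.865222… → ⌈·⌉ = 2911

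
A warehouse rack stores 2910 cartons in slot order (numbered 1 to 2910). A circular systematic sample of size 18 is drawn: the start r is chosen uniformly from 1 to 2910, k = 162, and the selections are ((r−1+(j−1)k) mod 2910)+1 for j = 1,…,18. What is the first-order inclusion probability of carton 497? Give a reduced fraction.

For each position j, as r ranges over 1…2910 the j-th selection hits every carton exactly once, so carton 497 is selected for exactly 18 of the 2910 starts.
Inclusion probability = 18/2910 = 3/485.

3/485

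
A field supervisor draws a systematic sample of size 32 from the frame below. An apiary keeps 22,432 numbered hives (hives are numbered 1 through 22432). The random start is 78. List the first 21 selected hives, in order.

78, 779, 1480, 2181, 2882, 3583, 4284, 4985, 5686, 6387, 7088, 7789, 8490, 9191, 9892, 10593, 11294, 11995, 12696, 13397, 14098

k = N/n = 22432/32 = 701
hive 1: 78
hive 2: 78 + 701 = 779
hive 3: 779 + 701 = 1480
hive 4: 1480 + 701 = 2181
hive 5: 2181 + 701 = 2882
hive 6: 2882 + 701 = 3583
hive 7: 3583 + 701 = 4284
hive 8: 4284 + 701 = 4985
hive 9: 4985 + 701 = 5686
hive 10: 5686 + 701 = 6387
hive 11: 6387 + 701 = 7088
hive 12: 7088 + 701 = 7789
hive 13: 7789 + 701 = 8490
hive 14: 8490 + 701 = 9191
hive 15: 9191 + 701 = 9892
hive 16: 9892 + 701 = 10593
hive 17: 10593 + 701 = 11294
hive 18: 11294 + 701 = 11995
hive 19: 11995 + 701 = 12696
hive 20: 12696 + 701 = 13397
hive 21: 13397 + 701 = 14098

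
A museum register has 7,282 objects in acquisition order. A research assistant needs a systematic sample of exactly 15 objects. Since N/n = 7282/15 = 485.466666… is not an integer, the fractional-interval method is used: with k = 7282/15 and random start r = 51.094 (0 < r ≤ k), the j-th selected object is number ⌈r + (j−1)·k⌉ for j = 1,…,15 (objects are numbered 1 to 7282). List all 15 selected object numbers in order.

j=1: r + 0k = 51.094 → ⌈·⌉ = 52
j=2: r + 1k = 536.560666… → ⌈·⌉ = 537
j=3: r + 2k = 1022.027333… → ⌈·⌉ = 1023
j=4: r + 3k = 1507.494 → ⌈·⌉ = 1508
j=5: r + 4k = 1992.960666… → ⌈·⌉ = 1993
j=6: r + 5k = 2478.427333… → ⌈·⌉ = 2479
j=7: r + 6k = 2963.894 → ⌈·⌉ = 2964
j=8: r + 7k = 3449.360666… → ⌈·⌉ = 3450
j=9: r + 8k = 3934.827333… → ⌈·⌉ = 3935
j=10: r + 9k = 4420.294 → ⌈·⌉ = 4421
j=11: r + 10k = 4905.760666… → ⌈·⌉ = 4906
j=12: r + 11k = 5391.227333… → ⌈·⌉ = 5392
j=13: r + 12k = 5876.694 → ⌈·⌉ = 5877
j=14: r + 13k = 6362.160666… → ⌈·⌉ = 6363
j=15: r + 14k = 6847.627333… → ⌈·⌉ = 6848

52, 537, 1023, 1508, 1993, 2479, 2964, 3450, 3935, 4421, 4906, 5392, 5877, 6363, 6848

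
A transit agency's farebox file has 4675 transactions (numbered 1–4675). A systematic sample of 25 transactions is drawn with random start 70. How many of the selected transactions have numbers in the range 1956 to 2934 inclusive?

5

k = 4675/25 = 187
First selection ≥ 1956: 70 + ⌈(1956−70)/187⌉·187 = 70 + 11×187 = 2127
Last selection ≤ 2934: 70 + ⌊(2934−70)/187⌋·187 = 70 + 15×187 = 2875
Count = 15 − 11 + 1 = 5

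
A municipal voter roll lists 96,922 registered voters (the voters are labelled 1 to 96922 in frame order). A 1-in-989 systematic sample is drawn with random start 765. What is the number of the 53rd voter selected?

52193

k = 989
53rd selection = r + (53−1)·k = 765 + 52×989 = 765 + 51428 = 52193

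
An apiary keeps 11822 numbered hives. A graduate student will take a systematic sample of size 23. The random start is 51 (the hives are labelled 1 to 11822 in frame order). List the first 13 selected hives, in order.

k = N/n = 11822/23 = 514
hive 1: 51
hive 2: 51 + 514 = 565
hive 3: 565 + 514 = 1079
hive 4: 1079 + 514 = 1593
hive 5: 1593 + 514 = 2107
hive 6: 2107 + 514 = 2621
hive 7: 2621 + 514 = 3135
hive 8: 3135 + 514 = 3649
hive 9: 3649 + 514 = 4163
hive 10: 4163 + 514 = 4677
hive 11: 4677 + 514 = 5191
hive 12: 5191 + 514 = 5705
hive 13: 5705 + 514 = 6219

51, 565, 1079, 1593, 2107, 2621, 3135, 3649, 4163, 4677, 5191, 5705, 6219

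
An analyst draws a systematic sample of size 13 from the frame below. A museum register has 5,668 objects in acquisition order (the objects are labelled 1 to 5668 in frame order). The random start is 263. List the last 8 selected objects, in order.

k = N/n = 5668/13 = 436
6th selection = 263 + 5×436 = 2443
7th: 2443 + 436 = 2879
8th: 2879 + 436 = 3315
9th: 3315 + 436 = 3751
10th: 3751 + 436 = 4187
11th: 4187 + 436 = 4623
12th: 4623 + 436 = 5059
13th: 5059 + 436 = 5495

2443, 2879, 3315, 3751, 4187, 4623, 5059, 5495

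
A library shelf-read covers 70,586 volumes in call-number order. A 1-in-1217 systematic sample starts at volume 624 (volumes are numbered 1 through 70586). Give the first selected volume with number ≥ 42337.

k = 1217
Steps past start: ⌈(42337 − 624)/1217⌉ = ⌈41713/1217⌉ = 35
Selected volume: 624 + 35×1217 = 43219

43219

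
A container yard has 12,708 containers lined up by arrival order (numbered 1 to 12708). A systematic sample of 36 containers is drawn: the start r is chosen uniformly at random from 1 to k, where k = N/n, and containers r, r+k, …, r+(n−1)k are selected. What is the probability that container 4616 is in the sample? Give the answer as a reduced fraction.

1/353

k = 12708/36 = 353.
Container 4616 is selected iff r ≡ 4616 (mod 353); exactly one such r in {1,…,353}.
Inclusion probability = 1/353.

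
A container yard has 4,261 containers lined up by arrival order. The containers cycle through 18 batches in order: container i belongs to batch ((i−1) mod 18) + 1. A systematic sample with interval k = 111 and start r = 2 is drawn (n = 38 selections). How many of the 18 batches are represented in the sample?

6

Consecutive selections differ by k = 111, so their batch numbers differ by 111 mod 18 = 3.
gcd(111, 18) = 3, so the sample visits 18/3 = 6 distinct residues mod 18.
Start 2 is batch 2; the batches hit are 2, 5, 8, 11, 14, 17.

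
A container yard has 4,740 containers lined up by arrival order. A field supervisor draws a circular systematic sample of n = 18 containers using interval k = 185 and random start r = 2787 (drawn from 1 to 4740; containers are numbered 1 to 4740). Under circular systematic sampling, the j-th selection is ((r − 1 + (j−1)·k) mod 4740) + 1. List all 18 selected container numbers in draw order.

2787, 2972, 3157, 3342, 3527, 3712, 3897, 4082, 4267, 4452, 4637, 82, 267, 452, 637, 822, 1007, 1192

Selection 1: 2787
Selection 2: 2787 + 185 = 2972
Selection 3: 2972 + 185 = 3157
Selection 4: 3157 + 185 = 3342
Selection 5: 3342 + 185 = 3527
Selection 6: 3527 + 185 = 3712
Selection 7: 3712 + 185 = 3897
Selection 8: 3897 + 185 = 4082
Selection 9: 4082 + 185 = 4267
Selection 10: 4267 + 185 = 4452
Selection 11: 4452 + 185 = 4637
Selection 12: 4637 + 185 = 4822 → 4822 − 4740 = 82
Selection 13: 82 + 185 = 267
Selection 14: 267 + 185 = 452
Selection 15: 452 + 185 = 637
Selection 16: 637 + 185 = 822
Selection 17: 822 + 185 = 1007
Selection 18: 1007 + 185 = 1192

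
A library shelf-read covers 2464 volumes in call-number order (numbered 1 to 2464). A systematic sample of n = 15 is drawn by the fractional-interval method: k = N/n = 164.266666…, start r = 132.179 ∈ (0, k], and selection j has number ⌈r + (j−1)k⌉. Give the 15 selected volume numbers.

j=1: r + 0k = 132.179 → ⌈·⌉ = 133
j=2: r + 1k = 296.445666… → ⌈·⌉ = 297
j=3: r + 2k = 460.712333… → ⌈·⌉ = 461
j=4: r + 3k = 624.979 → ⌈·⌉ = 625
j=5: r + 4k = 789.245666… → ⌈·⌉ = 790
j=6: r + 5k = 953.512333… → ⌈·⌉ = 954
j=7: r + 6k = 1117.779 → ⌈·⌉ = 1118
j=8: r + 7k = 1282.045666… → ⌈·⌉ = 1283
j=9: r + 8k = 1446.312333… → ⌈·⌉ = 1447
j=10: r + 9k = 1610.579 → ⌈·⌉ = 1611
j=11: r + 10k = 1774.845666… → ⌈·⌉ = 1775
j=12: r + 11k = 1939.112333… → ⌈·⌉ = 1940
j=13: r + 12k = 2103.379 → ⌈·⌉ = 2104
j=14: r + 13k = 2267.645666… → ⌈·⌉ = 2268
j=15: r + 14k = 2431.912333… → ⌈·⌉ = 2432

133, 297, 461, 625, 790, 954, 1118, 1283, 1447, 1611, 1775, 1940, 2104, 2268, 2432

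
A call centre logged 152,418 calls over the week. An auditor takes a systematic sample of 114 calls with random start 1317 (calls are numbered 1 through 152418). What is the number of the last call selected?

152398

k = 152418/114 = 1337
114th selection = r + (114−1)·k = 1317 + 113×1337 = 1317 + 151081 = 152398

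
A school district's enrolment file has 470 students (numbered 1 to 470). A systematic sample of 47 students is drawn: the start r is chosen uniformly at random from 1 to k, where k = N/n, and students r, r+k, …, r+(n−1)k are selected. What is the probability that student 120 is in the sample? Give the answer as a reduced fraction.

k = 470/47 = 10.
Student 120 is selected iff r ≡ 120 (mod 10); exactly one such r in {1,…,10}.
Inclusion probability = 1/10.

1/10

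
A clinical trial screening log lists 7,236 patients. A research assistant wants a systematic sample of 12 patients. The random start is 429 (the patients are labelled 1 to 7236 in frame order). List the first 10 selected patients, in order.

k = N/n = 7236/12 = 603
patient 1: 429
patient 2: 429 + 603 = 1032
patient 3: 1032 + 603 = 1635
patient 4: 1635 + 603 = 2238
patient 5: 2238 + 603 = 2841
patient 6: 2841 + 603 = 3444
patient 7: 3444 + 603 = 4047
patient 8: 4047 + 603 = 4650
patient 9: 4650 + 603 = 5253
patient 10: 5253 + 603 = 5856

429, 1032, 1635, 2238, 2841, 3444, 4047, 4650, 5253, 5856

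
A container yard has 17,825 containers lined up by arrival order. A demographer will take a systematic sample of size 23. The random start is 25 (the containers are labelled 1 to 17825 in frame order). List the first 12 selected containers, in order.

25, 800, 1575, 2350, 3125, 3900, 4675, 5450, 6225, 7000, 7775, 8550

k = N/n = 17825/23 = 775
container 1: 25
container 2: 25 + 775 = 800
container 3: 800 + 775 = 1575
container 4: 1575 + 775 = 2350
container 5: 2350 + 775 = 3125
container 6: 3125 + 775 = 3900
container 7: 3900 + 775 = 4675
container 8: 4675 + 775 = 5450
container 9: 5450 + 775 = 6225
container 10: 6225 + 775 = 7000
container 11: 7000 + 775 = 7775
container 12: 7775 + 775 = 8550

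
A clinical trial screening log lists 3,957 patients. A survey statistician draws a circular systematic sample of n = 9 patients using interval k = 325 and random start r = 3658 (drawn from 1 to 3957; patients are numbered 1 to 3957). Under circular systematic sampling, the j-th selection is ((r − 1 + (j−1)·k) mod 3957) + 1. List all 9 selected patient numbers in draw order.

Selection 1: 3658
Selection 2: 3658 + 325 = 3983 → 3983 − 3957 = 26
Selection 3: 26 + 325 = 351
Selection 4: 351 + 325 = 676
Selection 5: 676 + 325 = 1001
Selection 6: 1001 + 325 = 1326
Selection 7: 1326 + 325 = 1651
Selection 8: 1651 + 325 = 1976
Selection 9: 1976 + 325 = 2301

3658, 26, 351, 676, 1001, 1326, 1651, 1976, 2301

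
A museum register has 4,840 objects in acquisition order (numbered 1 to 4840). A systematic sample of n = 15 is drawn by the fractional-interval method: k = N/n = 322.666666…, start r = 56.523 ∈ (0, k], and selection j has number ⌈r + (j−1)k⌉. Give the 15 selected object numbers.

j=1: r + 0k = 56.523 → ⌈·⌉ = 57
j=2: r + 1k = 379.189666… → ⌈·⌉ = 380
j=3: r + 2k = 701.856333… → ⌈·⌉ = 702
j=4: r + 3k = 1024.523 → ⌈·⌉ = 1025
j=5: r + 4k = 1347.189666… → ⌈·⌉ = 1348
j=6: r + 5k = 1669.856333… → ⌈·⌉ = 1670
j=7: r + 6k = 1992.523 → ⌈·⌉ = 1993
j=8: r + 7k = 2315.189666… → ⌈·⌉ = 2316
j=9: r + 8k = 2637.856333… → ⌈·⌉ = 2638
j=10: r + 9k = 2960.523 → ⌈·⌉ = 2961
j=11: r + 10k = 3283.189666… → ⌈·⌉ = 3284
j=12: r + 11k = 3605.856333… → ⌈·⌉ = 3606
j=13: r + 12k = 3928.523 → ⌈·⌉ = 3929
j=14: r + 13k = 4251.189666… → ⌈·⌉ = 4252
j=15: r + 14k = 4573.856333… → ⌈·⌉ = 4574

57, 380, 702, 1025, 1348, 1670, 1993, 2316, 2638, 2961, 3284, 3606, 3929, 4252, 4574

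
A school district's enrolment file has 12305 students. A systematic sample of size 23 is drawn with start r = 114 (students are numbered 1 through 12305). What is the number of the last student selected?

k = 12305/23 = 535
23rd selection = r + (23−1)·k = 114 + 22×535 = 114 + 11770 = 11884

11884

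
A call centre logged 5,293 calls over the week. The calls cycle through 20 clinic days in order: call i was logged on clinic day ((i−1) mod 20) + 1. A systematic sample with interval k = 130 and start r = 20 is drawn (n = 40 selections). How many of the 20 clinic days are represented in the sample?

2

Consecutive selections differ by k = 130, so their clinic day numbers differ by 130 mod 20 = 10.
gcd(130, 20) = 10, so the sample visits 20/10 = 2 distinct residues mod 20.
Start 20 is clinic day 20; the clinic days hit are 10, 20.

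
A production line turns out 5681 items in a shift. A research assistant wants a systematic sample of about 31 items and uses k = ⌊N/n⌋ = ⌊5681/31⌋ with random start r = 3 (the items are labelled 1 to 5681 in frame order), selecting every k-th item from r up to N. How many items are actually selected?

32

k = ⌊5681/31⌋ = 183
Achieved size = ⌊(5681 − 3)/183⌋ + 1 = ⌊5678/183⌋ + 1 = 31 + 1 = 32
(last selection: 3 + 31×183 = 5676 ≤ 5681; next would be 5859 > 5681)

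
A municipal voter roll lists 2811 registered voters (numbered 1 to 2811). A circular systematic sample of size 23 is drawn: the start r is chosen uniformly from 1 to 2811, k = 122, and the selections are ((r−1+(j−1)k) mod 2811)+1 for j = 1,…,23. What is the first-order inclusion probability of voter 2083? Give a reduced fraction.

23/2811

For each position j, as r ranges over 1…2811 the j-th selection hits every voter exactly once, so voter 2083 is selected for exactly 23 of the 2811 starts.
Inclusion probability = 23/2811.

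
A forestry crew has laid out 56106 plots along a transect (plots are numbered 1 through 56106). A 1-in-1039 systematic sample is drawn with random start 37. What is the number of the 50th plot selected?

k = 1039
50th selection = r + (50−1)·k = 37 + 49×1039 = 37 + 50911 = 50948

50948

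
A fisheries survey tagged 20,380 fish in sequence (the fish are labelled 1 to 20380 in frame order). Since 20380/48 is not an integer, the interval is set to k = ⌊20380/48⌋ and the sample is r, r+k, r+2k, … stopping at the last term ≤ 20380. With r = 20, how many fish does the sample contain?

49

k = ⌊20380/48⌋ = 424
Achieved size = ⌊(20380 − 20)/424⌋ + 1 = ⌊20360/424⌋ + 1 = 48 + 1 = 49
(last selection: 20 + 48×424 = 20372 ≤ 20380; next would be 20796 > 20380)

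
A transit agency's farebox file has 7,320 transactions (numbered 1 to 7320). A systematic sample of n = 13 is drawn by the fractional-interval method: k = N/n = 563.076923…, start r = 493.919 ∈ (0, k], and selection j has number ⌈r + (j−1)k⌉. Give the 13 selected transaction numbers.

j=1: r + 0k = 493.919 → ⌈·⌉ = 494
j=2: r + 1k = 1056.995923… → ⌈·⌉ = 1057
j=3: r + 2k = 1620.072846… → ⌈·⌉ = 1621
j=4: r + 3k = 2183.149769… → ⌈·⌉ = 2184
j=5: r + 4k = 2746.226692… → ⌈·⌉ = 2747
j=6: r + 5k = 3309.303615… → ⌈·⌉ = 3310
j=7: r + 6k = 3872.380538… → ⌈·⌉ = 3873
j=8: r + 7k = 4435.457461… → ⌈·⌉ = 4436
j=9: r + 8k = 4998.534384… → ⌈·⌉ = 4999
j=10: r + 9k = 5561.611307… → ⌈·⌉ = 5562
j=11: r + 10k = 6124.688230… → ⌈·⌉ = 6125
j=12: r + 11k = 6687.765153… → ⌈·⌉ = 6688
j=13: r + 12k = 7250.842076… → ⌈·⌉ = 7251

494, 1057, 1621, 2184, 2747, 3310, 3873, 4436, 4999, 5562, 6125, 6688, 7251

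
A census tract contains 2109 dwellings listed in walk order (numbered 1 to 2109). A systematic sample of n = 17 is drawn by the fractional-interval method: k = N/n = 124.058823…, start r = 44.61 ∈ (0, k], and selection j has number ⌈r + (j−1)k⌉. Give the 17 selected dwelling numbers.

45, 169, 293, 417, 541, 665, 789, 914, 1038, 1162, 1286, 1410, 1534, 1658, 1782, 1906, 2030

j=1: r + 0k = 44.61 → ⌈·⌉ = 45
j=2: r + 1k = 168.668823… → ⌈·⌉ = 169
j=3: r + 2k = 292.727647… → ⌈·⌉ = 293
j=4: r + 3k = 416.786470… → ⌈·⌉ = 417
j=5: r + 4k = 540.845294… → ⌈·⌉ = 541
j=6: r + 5k = 664.904117… → ⌈·⌉ = 665
j=7: r + 6k = 788.962941… → ⌈·⌉ = 789
j=8: r + 7k = 913.021764… → ⌈·⌉ = 914
j=9: r + 8k = 1037.080588… → ⌈·⌉ = 1038
j=10: r + 9k = 1161.139411… → ⌈·⌉ = 1162
j=11: r + 10k = 1285.198235… → ⌈·⌉ = 1286
j=12: r + 11k = 1409.257058… → ⌈·⌉ = 1410
j=13: r + 12k = 1533.315882… → ⌈·⌉ = 1534
j=14: r + 13k = 1657.374705… → ⌈·⌉ = 1658
j=15: r + 14k = 1781.433529… → ⌈·⌉ = 1782
j=16: r + 15k = 1905.492352… → ⌈·⌉ = 1906
j=17: r + 16k = 2029.551176… → ⌈·⌉ = 2030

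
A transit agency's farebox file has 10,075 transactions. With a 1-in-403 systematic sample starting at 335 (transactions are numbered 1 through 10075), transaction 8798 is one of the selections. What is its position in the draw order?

22

k = 403
position = (8798 − 335)/403 + 1 = 8463/403 + 1 = 21 + 1 = 22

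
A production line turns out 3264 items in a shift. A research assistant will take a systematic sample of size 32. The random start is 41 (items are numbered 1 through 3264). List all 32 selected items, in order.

k = N/n = 3264/32 = 102
item 1: 41
item 2: 41 + 102 = 143
item 3: 143 + 102 = 245
item 4: 245 + 102 = 347
item 5: 347 + 102 = 449
item 6: 449 + 102 = 551
item 7: 551 + 102 = 653
item 8: 653 + 102 = 755
item 9: 755 + 102 = 857
item 10: 857 + 102 = 959
item 11: 959 + 102 = 1061
item 12: 1061 + 102 = 1163
item 13: 1163 + 102 = 1265
item 14: 1265 + 102 = 1367
item 15: 1367 + 102 = 1469
item 16: 1469 + 102 = 1571
item 17: 1571 + 102 = 1673
item 18: 1673 + 102 = 1775
item 19: 1775 + 102 = 1877
item 20: 1877 + 102 = 1979
item 21: 1979 + 102 = 2081
item 22: 2081 + 102 = 2183
item 23: 2183 + 102 = 2285
item 24: 2285 + 102 = 2387
item 25: 2387 + 102 = 2489
item 26: 2489 + 102 = 2591
item 27: 2591 + 102 = 2693
item 28: 2693 + 102 = 2795
item 29: 2795 + 102 = 2897
item 30: 2897 + 102 = 2999
item 31: 2999 + 102 = 3101
item 32: 3101 + 102 = 3203

41, 143, 245, 347, 449, 551, 653, 755, 857, 959, 1061, 1163, 1265, 1367, 1469, 1571, 1673, 1775, 1877, 1979, 2081, 2183, 2285, 2387, 2489, 2591, 2693, 2795, 2897, 2999, 3101, 3203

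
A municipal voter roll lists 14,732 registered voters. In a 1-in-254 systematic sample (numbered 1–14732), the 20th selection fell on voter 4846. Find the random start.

k = 254
r = 4846 − (20−1)×254 = 4846 − 4826 = 20

20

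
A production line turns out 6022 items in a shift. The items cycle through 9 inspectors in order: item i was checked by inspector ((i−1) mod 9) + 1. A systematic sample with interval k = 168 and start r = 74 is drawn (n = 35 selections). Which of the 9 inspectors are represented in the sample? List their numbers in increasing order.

2, 5, 8

Consecutive selections differ by k = 168, so their inspector numbers differ by 168 mod 9 = 6.
gcd(168, 9) = 3, so the sample visits 9/3 = 3 distinct residues mod 9.
Start 74 is inspector 2; the inspectors hit are 2, 5, 8.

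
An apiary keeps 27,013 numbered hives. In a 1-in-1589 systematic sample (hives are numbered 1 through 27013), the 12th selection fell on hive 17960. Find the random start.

481

k = 1589
r = 17960 − (12−1)×1589 = 17960 − 17479 = 481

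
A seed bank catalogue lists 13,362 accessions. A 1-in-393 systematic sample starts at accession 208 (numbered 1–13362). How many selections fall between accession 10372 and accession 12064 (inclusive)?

k = 393
First selection ≥ 10372: 208 + ⌈(10372−208)/393⌉·393 = 208 + 26×393 = 10426
Last selection ≤ 12064: 208 + ⌊(12064−208)/393⌋·393 = 208 + 30×393 = 11998
Count = 30 − 26 + 1 = 5

5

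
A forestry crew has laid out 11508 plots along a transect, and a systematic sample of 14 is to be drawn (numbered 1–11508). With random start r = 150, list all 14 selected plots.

150, 972, 1794, 2616, 3438, 4260, 5082, 5904, 6726, 7548, 8370, 9192, 10014, 10836

k = N/n = 11508/14 = 822
plot 1: 150
plot 2: 150 + 822 = 972
plot 3: 972 + 822 = 1794
plot 4: 1794 + 822 = 2616
plot 5: 2616 + 822 = 3438
plot 6: 3438 + 822 = 4260
plot 7: 4260 + 822 = 5082
plot 8: 5082 + 822 = 5904
plot 9: 5904 + 822 = 6726
plot 10: 6726 + 822 = 7548
plot 11: 7548 + 822 = 8370
plot 12: 8370 + 822 = 9192
plot 13: 9192 + 822 = 10014
plot 14: 10014 + 822 = 10836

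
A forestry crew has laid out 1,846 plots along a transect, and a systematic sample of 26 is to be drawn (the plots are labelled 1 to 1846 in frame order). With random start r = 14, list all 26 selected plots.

k = N/n = 1846/26 = 71
plot 1: 14
plot 2: 14 + 71 = 85
plot 3: 85 + 71 = 156
plot 4: 156 + 71 = 227
plot 5: 227 + 71 = 298
plot 6: 298 + 71 = 369
plot 7: 369 + 71 = 440
plot 8: 440 + 71 = 511
plot 9: 511 + 71 = 582
plot 10: 582 + 71 = 653
plot 11: 653 + 71 = 724
plot 12: 724 + 71 = 795
plot 13: 795 + 71 = 866
plot 14: 866 + 71 = 937
plot 15: 937 + 71 = 1008
plot 16: 1008 + 71 = 1079
plot 17: 1079 + 71 = 1150
plot 18: 1150 + 71 = 1221
plot 19: 1221 + 71 = 1292
plot 20: 1292 + 71 = 1363
plot 21: 1363 + 71 = 1434
plot 22: 1434 + 71 = 1505
plot 23: 1505 + 71 = 1576
plot 24: 1576 + 71 = 1647
plot 25: 1647 + 71 = 1718
plot 26: 1718 + 71 = 1789

14, 85, 156, 227, 298, 369, 440, 511, 582, 653, 724, 795, 866, 937, 1008, 1079, 1150, 1221, 1292, 1363, 1434, 1505, 1576, 1647, 1718, 1789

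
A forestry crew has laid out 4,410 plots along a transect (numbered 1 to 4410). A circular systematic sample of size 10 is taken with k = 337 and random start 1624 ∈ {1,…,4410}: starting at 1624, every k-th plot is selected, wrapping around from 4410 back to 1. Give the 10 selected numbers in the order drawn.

1624, 1961, 2298, 2635, 2972, 3309, 3646, 3983, 4320, 247

Selection 1: 1624
Selection 2: 1624 + 337 = 1961
Selection 3: 1961 + 337 = 2298
Selection 4: 2298 + 337 = 2635
Selection 5: 2635 + 337 = 2972
Selection 6: 2972 + 337 = 3309
Selection 7: 3309 + 337 = 3646
Selection 8: 3646 + 337 = 3983
Selection 9: 3983 + 337 = 4320
Selection 10: 4320 + 337 = 4657 → 4657 − 4410 = 247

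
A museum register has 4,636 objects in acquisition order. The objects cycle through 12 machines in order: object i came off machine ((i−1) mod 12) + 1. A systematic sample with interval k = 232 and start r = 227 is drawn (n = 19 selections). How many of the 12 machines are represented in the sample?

3

Consecutive selections differ by k = 232, so their machine numbers differ by 232 mod 12 = 4.
gcd(232, 12) = 4, so the sample visits 12/4 = 3 distinct residues mod 12.
Start 227 is machine 11; the machines hit are 3, 7, 11.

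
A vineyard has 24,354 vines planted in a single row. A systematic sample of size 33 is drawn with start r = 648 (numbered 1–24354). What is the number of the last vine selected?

k = 24354/33 = 738
33rd selection = r + (33−1)·k = 648 + 32×738 = 648 + 23616 = 24264

24264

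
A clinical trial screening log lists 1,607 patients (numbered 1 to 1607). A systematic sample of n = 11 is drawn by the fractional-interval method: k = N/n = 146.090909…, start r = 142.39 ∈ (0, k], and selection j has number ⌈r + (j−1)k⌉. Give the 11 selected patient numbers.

j=1: r + 0k = 142.39 → ⌈·⌉ = 143
j=2: r + 1k = 288.480909… → ⌈·⌉ = 289
j=3: r + 2k = 434.571818… → ⌈·⌉ = 435
j=4: r + 3k = 580.662727… → ⌈·⌉ = 581
j=5: r + 4k = 726.753636… → ⌈·⌉ = 727
j=6: r + 5k = 872.844545… → ⌈·⌉ = 873
j=7: r + 6k = 1018.935454… → ⌈·⌉ = 1019
j=8: r + 7k = 1165.026363… → ⌈·⌉ = 1166
j=9: r + 8k = 1311.117272… → ⌈·⌉ = 1312
j=10: r + 9k = 1457.208181… → ⌈·⌉ = 1458
j=11: r + 10k = 1603.299090… → ⌈·⌉ = 1604

143, 289, 435, 581, 727, 873, 1019, 1166, 1312, 1458, 1604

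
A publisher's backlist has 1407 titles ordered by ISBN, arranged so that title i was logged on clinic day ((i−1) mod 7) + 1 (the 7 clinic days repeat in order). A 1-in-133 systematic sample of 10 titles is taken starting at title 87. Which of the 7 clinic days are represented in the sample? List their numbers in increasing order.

Consecutive selections differ by k = 133, so their clinic day numbers differ by 133 mod 7 = 0.
gcd(133, 7) = 7, so the sample visits 7/7 = 1 distinct residues mod 7.
Start 87 is clinic day 3; the clinic days hit are 3.

3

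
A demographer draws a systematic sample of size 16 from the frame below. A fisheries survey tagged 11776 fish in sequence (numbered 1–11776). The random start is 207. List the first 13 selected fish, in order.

207, 943, 1679, 2415, 3151, 3887, 4623, 5359, 6095, 6831, 7567, 8303, 9039

k = N/n = 11776/16 = 736
fish 1: 207
fish 2: 207 + 736 = 943
fish 3: 943 + 736 = 1679
fish 4: 1679 + 736 = 2415
fish 5: 2415 + 736 = 3151
fish 6: 3151 + 736 = 3887
fish 7: 3887 + 736 = 4623
fish 8: 4623 + 736 = 5359
fish 9: 5359 + 736 = 6095
fish 10: 6095 + 736 = 6831
fish 11: 6831 + 736 = 7567
fish 12: 7567 + 736 = 8303
fish 13: 8303 + 736 = 9039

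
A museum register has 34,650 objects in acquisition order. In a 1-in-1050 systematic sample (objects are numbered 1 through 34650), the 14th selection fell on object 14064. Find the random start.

k = 1050
r = 14064 − (14−1)×1050 = 14064 − 13650 = 414

414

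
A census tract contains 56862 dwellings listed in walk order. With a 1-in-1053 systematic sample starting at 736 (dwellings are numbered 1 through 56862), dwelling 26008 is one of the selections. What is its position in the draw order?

25

k = 1053
position = (26008 − 736)/1053 + 1 = 25272/1053 + 1 = 24 + 1 = 25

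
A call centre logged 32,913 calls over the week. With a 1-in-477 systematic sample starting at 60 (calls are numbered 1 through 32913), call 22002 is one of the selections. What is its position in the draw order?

k = 477
position = (22002 − 60)/477 + 1 = 21942/477 + 1 = 46 + 1 = 47

47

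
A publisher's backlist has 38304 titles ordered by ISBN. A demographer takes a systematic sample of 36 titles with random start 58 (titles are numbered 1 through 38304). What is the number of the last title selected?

k = 38304/36 = 1064
36th selection = r + (36−1)·k = 58 + 35×1064 = 58 + 37240 = 37298

37298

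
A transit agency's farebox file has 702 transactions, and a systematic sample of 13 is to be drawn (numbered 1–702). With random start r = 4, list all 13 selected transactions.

4, 58, 112, 166, 220, 274, 328, 382, 436, 490, 544, 598, 652

k = N/n = 702/13 = 54
transaction 1: 4
transaction 2: 4 + 54 = 58
transaction 3: 58 + 54 = 112
transaction 4: 112 + 54 = 166
transaction 5: 166 + 54 = 220
transaction 6: 220 + 54 = 274
transaction 7: 274 + 54 = 328
transaction 8: 328 + 54 = 382
transaction 9: 382 + 54 = 436
transaction 10: 436 + 54 = 490
transaction 11: 490 + 54 = 544
transaction 12: 544 + 54 = 598
transaction 13: 598 + 54 = 652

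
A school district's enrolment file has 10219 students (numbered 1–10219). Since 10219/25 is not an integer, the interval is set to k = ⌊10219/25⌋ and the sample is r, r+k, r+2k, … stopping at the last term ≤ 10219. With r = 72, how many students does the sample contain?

k = ⌊10219/25⌋ = 408
Achieved size = ⌊(10219 − 72)/408⌋ + 1 = ⌊10147/408⌋ + 1 = 24 + 1 = 25
(last selection: 72 + 24×408 = 9864 ≤ 10219; next would be 10272 > 10219)

25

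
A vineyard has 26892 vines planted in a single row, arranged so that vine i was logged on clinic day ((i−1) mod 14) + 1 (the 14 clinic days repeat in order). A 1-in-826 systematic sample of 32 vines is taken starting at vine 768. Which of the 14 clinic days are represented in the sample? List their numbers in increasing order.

Consecutive selections differ by k = 826, so their clinic day numbers differ by 826 mod 14 = 0.
gcd(826, 14) = 14, so the sample visits 14/14 = 1 distinct residues mod 14.
Start 768 is clinic day 12; the clinic days hit are 12.

12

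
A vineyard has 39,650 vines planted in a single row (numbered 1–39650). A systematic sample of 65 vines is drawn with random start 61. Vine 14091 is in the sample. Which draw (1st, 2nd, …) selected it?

24

k = 39650/65 = 610
position = (14091 − 61)/610 + 1 = 14030/610 + 1 = 23 + 1 = 24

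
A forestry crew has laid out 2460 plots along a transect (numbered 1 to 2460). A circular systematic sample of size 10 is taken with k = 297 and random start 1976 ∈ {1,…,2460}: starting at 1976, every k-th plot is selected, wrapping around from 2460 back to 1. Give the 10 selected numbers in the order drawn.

1976, 2273, 110, 407, 704, 1001, 1298, 1595, 1892, 2189

Selection 1: 1976
Selection 2: 1976 + 297 = 2273
Selection 3: 2273 + 297 = 2570 → 2570 − 2460 = 110
Selection 4: 110 + 297 = 407
Selection 5: 407 + 297 = 704
Selection 6: 704 + 297 = 1001
Selection 7: 1001 + 297 = 1298
Selection 8: 1298 + 297 = 1595
Selection 9: 1595 + 297 = 1892
Selection 10: 1892 + 297 = 2189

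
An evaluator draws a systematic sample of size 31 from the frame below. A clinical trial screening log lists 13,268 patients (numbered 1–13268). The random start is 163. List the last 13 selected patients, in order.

k = N/n = 13268/31 = 428
19th selection = 163 + 18×428 = 7867
20th: 7867 + 428 = 8295
21st: 8295 + 428 = 8723
22nd: 8723 + 428 = 9151
23rd: 9151 + 428 = 9579
24th: 9579 + 428 = 10007
25th: 10007 + 428 = 10435
26th: 10435 + 428 = 10863
27th: 10863 + 428 = 11291
28th: 11291 + 428 = 11719
29th: 11719 + 428 = 12147
30th: 12147 + 428 = 12575
31st: 12575 + 428 = 13003

7867, 8295, 8723, 9151, 9579, 10007, 10435, 10863, 11291, 11719, 12147, 12575, 13003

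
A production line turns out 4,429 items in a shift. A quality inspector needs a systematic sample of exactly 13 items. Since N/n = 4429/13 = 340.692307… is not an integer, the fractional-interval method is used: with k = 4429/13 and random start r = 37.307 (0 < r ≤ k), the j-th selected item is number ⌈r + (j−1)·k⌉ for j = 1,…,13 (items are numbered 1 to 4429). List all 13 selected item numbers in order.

j=1: r + 0k = 37.307 → ⌈·⌉ = 38
j=2: r + 1k = 377.999307… → ⌈·⌉ = 378
j=3: r + 2k = 718.691615… → ⌈·⌉ = 719
j=4: r + 3k = 1059.383923… → ⌈·⌉ = 1060
j=5: r + 4k = 1400.076230… → ⌈·⌉ = 1401
j=6: r + 5k = 1740.768538… → ⌈·⌉ = 1741
j=7: r + 6k = 2081.460846… → ⌈·⌉ = 2082
j=8: r + 7k = 2422.153153… → ⌈·⌉ = 2423
j=9: r + 8k = 2762.845461… → ⌈·⌉ = 2763
j=10: r + 9k = 3103.537769… → ⌈·⌉ = 3104
j=11: r + 10k = 3444.230076… → ⌈·⌉ = 3445
j=12: r + 11k = 3784.922384… → ⌈·⌉ = 3785
j=13: r + 12k = 4125.614692… → ⌈·⌉ = 4126

38, 378, 719, 1060, 1401, 1741, 2082, 2423, 2763, 3104, 3445, 3785, 4126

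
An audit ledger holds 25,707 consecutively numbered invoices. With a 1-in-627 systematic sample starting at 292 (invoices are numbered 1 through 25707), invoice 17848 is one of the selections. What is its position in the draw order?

k = 627
position = (17848 − 292)/627 + 1 = 17556/627 + 1 = 28 + 1 = 29

29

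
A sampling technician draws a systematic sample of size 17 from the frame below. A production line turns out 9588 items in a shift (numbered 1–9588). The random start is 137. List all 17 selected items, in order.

k = N/n = 9588/17 = 564
item 1: 137
item 2: 137 + 564 = 701
item 3: 701 + 564 = 1265
item 4: 1265 + 564 = 1829
item 5: 1829 + 564 = 2393
item 6: 2393 + 564 = 2957
item 7: 2957 + 564 = 3521
item 8: 3521 + 564 = 4085
item 9: 4085 + 564 = 4649
item 10: 4649 + 564 = 5213
item 11: 5213 + 564 = 5777
item 12: 5777 + 564 = 6341
item 13: 6341 + 564 = 6905
item 14: 6905 + 564 = 7469
item 15: 7469 + 564 = 8033
item 16: 8033 + 564 = 8597
item 17: 8597 + 564 = 9161

137, 701, 1265, 1829, 2393, 2957, 3521, 4085, 4649, 5213, 5777, 6341, 6905, 7469, 8033, 8597, 9161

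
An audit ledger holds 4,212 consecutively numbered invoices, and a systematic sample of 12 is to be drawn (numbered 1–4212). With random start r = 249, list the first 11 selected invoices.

k = N/n = 4212/12 = 351
invoice 1: 249
invoice 2: 249 + 351 = 600
invoice 3: 600 + 351 = 951
invoice 4: 951 + 351 = 1302
invoice 5: 1302 + 351 = 1653
invoice 6: 1653 + 351 = 2004
invoice 7: 2004 + 351 = 2355
invoice 8: 2355 + 351 = 2706
invoice 9: 2706 + 351 = 3057
invoice 10: 3057 + 351 = 3408
invoice 11: 3408 + 351 = 3759

249, 600, 951, 1302, 1653, 2004, 2355, 2706, 3057, 3408, 3759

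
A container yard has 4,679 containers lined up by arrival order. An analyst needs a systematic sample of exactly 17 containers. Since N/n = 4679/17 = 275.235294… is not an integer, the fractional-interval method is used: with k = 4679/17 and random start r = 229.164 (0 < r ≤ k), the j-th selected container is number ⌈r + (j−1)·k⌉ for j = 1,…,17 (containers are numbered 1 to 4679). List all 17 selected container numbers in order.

j=1: r + 0k = 229.164 → ⌈·⌉ = 230
j=2: r + 1k = 504.399294… → ⌈·⌉ = 505
j=3: r + 2k = 779.634588… → ⌈·⌉ = 780
j=4: r + 3k = 1054.869882… → ⌈·⌉ = 1055
j=5: r + 4k = 1330.105176… → ⌈·⌉ = 1331
j=6: r + 5k = 1605.340470… → ⌈·⌉ = 1606
j=7: r + 6k = 1880.575764… → ⌈·⌉ = 1881
j=8: r + 7k = 2155.811058… → ⌈·⌉ = 2156
j=9: r + 8k = 2431.046352… → ⌈·⌉ = 2432
j=10: r + 9k = 2706.281647… → ⌈·⌉ = 2707
j=11: r + 10k = 2981.516941… → ⌈·⌉ = 2982
j=12: r + 11k = 3256.752235… → ⌈·⌉ = 3257
j=13: r + 12k = 3531.987529… → ⌈·⌉ = 3532
j=14: r + 13k = 3807.222823… → ⌈·⌉ = 3808
j=15: r + 14k = 4082.458117… → ⌈·⌉ = 4083
j=16: r + 15k = 4357.693411… → ⌈·⌉ = 4358
j=17: r + 16k = 4632.928705… → ⌈·⌉ = 4633

230, 505, 780, 1055, 1331, 1606, 1881, 2156, 2432, 2707, 2982, 3257, 3532, 3808, 4083, 4358, 4633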